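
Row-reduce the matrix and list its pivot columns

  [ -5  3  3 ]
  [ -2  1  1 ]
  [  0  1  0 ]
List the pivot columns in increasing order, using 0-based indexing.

R1 -> -1/5·R1
  [  1  -3/5  -3/5 ]
  [ -2     1     1 ]
  [  0     1     0 ]
R2 -> R2 + 2·R1
  [ 1  -3/5  -3/5 ]
  [ 0  -1/5  -1/5 ]
  [ 0     1     0 ]
R2 -> -5·R2
  [ 1  -3/5  -3/5 ]
  [ 0     1     1 ]
  [ 0     1     0 ]
R3 -> R3 − R2
  [ 1  -3/5  -3/5 ]
  [ 0     1     1 ]
  [ 0     0    -1 ]
R3 -> -1·R3
  [ 1  -3/5  -3/5 ]
  [ 0     1     1 ]
  [ 0     0     1 ]
R2 -> R2 − R3
  [ 1  -3/5  -3/5 ]
  [ 0     1     0 ]
  [ 0     0     1 ]
R1 -> R1 + 3/5·R3
  [ 1  -3/5  0 ]
  [ 0     1  0 ]
  [ 0     0  1 ]
R1 -> R1 + 3/5·R2
  [ 1  0  0 ]
  [ 0  1  0 ]
  [ 0  0  1 ]
Pivot columns are the columns containing a leading 1.

0, 1, 2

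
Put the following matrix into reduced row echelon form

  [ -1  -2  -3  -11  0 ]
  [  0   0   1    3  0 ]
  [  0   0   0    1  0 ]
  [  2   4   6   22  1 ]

R1 → -1·R1
  [ 1  2  3  11  0 ]
  [ 0  0  1   3  0 ]
  [ 0  0  0   1  0 ]
  [ 2  4  6  22  1 ]
R4 → R4 − 2·R1
  [ 1  2  3  11  0 ]
  [ 0  0  1   3  0 ]
  [ 0  0  0   1  0 ]
  [ 0  0  0   0  1 ]
R2 → R2 − 3·R3
  [ 1  2  3  11  0 ]
  [ 0  0  1   0  0 ]
  [ 0  0  0   1  0 ]
  [ 0  0  0   0  1 ]
R1 → R1 − 11·R3
  [ 1  2  3  0  0 ]
  [ 0  0  1  0  0 ]
  [ 0  0  0  1  0 ]
  [ 0  0  0  0  1 ]
R1 → R1 − 3·R2
  [ 1  2  0  0  0 ]
  [ 0  0  1  0  0 ]
  [ 0  0  0  1  0 ]
  [ 0  0  0  0  1 ]

[[1, 2, 0, 0, 0], [0, 0, 1, 0, 0], [0, 0, 0, 1, 0], [0, 0, 0, 0, 1]]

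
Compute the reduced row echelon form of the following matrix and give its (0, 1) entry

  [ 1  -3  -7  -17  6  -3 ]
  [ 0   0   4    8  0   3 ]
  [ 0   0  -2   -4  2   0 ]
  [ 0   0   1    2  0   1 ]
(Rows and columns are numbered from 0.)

-3

R2 → 1/4·R2
  [ 1  -3  -7  -17  6   -3 ]
  [ 0   0   1    2  0  3/4 ]
  [ 0   0  -2   -4  2    0 ]
  [ 0   0   1    2  0    1 ]
R3 → R3 + 2·R2
  [ 1  -3  -7  -17  6   -3 ]
  [ 0   0   1    2  0  3/4 ]
  [ 0   0   0    0  2  3/2 ]
  [ 0   0   1    2  0    1 ]
R4 → R4 − R2
  [ 1  -3  -7  -17  6   -3 ]
  [ 0   0   1    2  0  3/4 ]
  [ 0   0   0    0  2  3/2 ]
  [ 0   0   0    0  0  1/4 ]
R3 → 1/2·R3
  [ 1  -3  -7  -17  6   -3 ]
  [ 0   0   1    2  0  3/4 ]
  [ 0   0   0    0  1  3/4 ]
  [ 0   0   0    0  0  1/4 ]
R4 → 4·R4
  [ 1  -3  -7  -17  6   -3 ]
  [ 0   0   1    2  0  3/4 ]
  [ 0   0   0    0  1  3/4 ]
  [ 0   0   0    0  0    1 ]
R3 → R3 − 3/4·R4
  [ 1  -3  -7  -17  6   -3 ]
  [ 0   0   1    2  0  3/4 ]
  [ 0   0   0    0  1    0 ]
  [ 0   0   0    0  0    1 ]
R2 → R2 − 3/4·R4
  [ 1  -3  -7  -17  6  -3 ]
  [ 0   0   1    2  0   0 ]
  [ 0   0   0    0  1   0 ]
  [ 0   0   0    0  0   1 ]
R1 → R1 + 3·R4
  [ 1  -3  -7  -17  6  0 ]
  [ 0   0   1    2  0  0 ]
  [ 0   0   0    0  1  0 ]
  [ 0   0   0    0  0  1 ]
R1 → R1 − 6·R3
  [ 1  -3  -7  -17  0  0 ]
  [ 0   0   1    2  0  0 ]
  [ 0   0   0    0  1  0 ]
  [ 0   0   0    0  0  1 ]
R1 → R1 + 7·R2
  [ 1  -3  0  -3  0  0 ]
  [ 0   0  1   2  0  0 ]
  [ 0   0  0   0  1  0 ]
  [ 0   0  0   0  0  1 ]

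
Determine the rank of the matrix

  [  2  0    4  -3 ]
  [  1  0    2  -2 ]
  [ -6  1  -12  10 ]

rank = 3

R1 ← 1/2·R1
  [  1  0    2  -3/2 ]
  [  1  0    2    -2 ]
  [ -6  1  -12    10 ]
R2 ← R2 − R1
  [  1  0    2  -3/2 ]
  [  0  0    0  -1/2 ]
  [ -6  1  -12    10 ]
R3 ← R3 + 6·R1
  [ 1  0  2  -3/2 ]
  [ 0  0  0  -1/2 ]
  [ 0  1  0     1 ]
R2 <-> R3
  [ 1  0  2  -3/2 ]
  [ 0  1  0     1 ]
  [ 0  0  0  -1/2 ]
R3 ← -2·R3
  [ 1  0  2  -3/2 ]
  [ 0  1  0     1 ]
  [ 0  0  0     1 ]
R2 ← R2 − R3
  [ 1  0  2  -3/2 ]
  [ 0  1  0     0 ]
  [ 0  0  0     1 ]
R1 ← R1 + 3/2·R3
  [ 1  0  2  0 ]
  [ 0  1  0  0 ]
  [ 0  0  0  1 ]
The reduced form has 3 nonzero rows.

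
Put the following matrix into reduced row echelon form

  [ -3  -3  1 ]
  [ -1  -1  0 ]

r1 -> -1/3·r1
r2 -> r2 + r1
r2 -> -3·r2
r1 -> r1 + 1/3·r2

[[1, 1, 0], [0, 0, 1]]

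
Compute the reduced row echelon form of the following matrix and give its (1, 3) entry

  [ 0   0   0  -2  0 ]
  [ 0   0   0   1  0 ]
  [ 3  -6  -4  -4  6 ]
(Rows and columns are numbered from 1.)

-4/3

R1 <=> R3
  [ 3  -6  -4  -4  6 ]
  [ 0   0   0   1  0 ]
  [ 0   0   0  -2  0 ]
R1 -> 1/3·R1
  [ 1  -2  -4/3  -4/3  2 ]
  [ 0   0     0     1  0 ]
  [ 0   0     0    -2  0 ]
R3 -> R3 + 2·R2
  [ 1  -2  -4/3  -4/3  2 ]
  [ 0   0     0     1  0 ]
  [ 0   0     0     0  0 ]
R1 -> R1 + 4/3·R2
  [ 1  -2  -4/3  0  2 ]
  [ 0   0     0  1  0 ]
  [ 0   0     0  0  0 ]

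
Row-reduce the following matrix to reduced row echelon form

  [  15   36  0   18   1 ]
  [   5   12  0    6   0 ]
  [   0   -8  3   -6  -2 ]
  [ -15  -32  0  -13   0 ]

[[1, 0, 0, -9/5, 0], [0, 1, 0, 5/4, 0], [0, 0, 1, 4/3, 0], [0, 0, 0, 0, 1]]

R1 -> 1/15·R1
  [   1  12/5  0  6/5  1/15 ]
  [   5    12  0    6     0 ]
  [   0    -8  3   -6    -2 ]
  [ -15   -32  0  -13     0 ]
R2 -> R2 − 5·R1
  [   1  12/5  0  6/5  1/15 ]
  [   0     0  0    0  -1/3 ]
  [   0    -8  3   -6    -2 ]
  [ -15   -32  0  -13     0 ]
R4 -> R4 + 15·R1
  [ 1  12/5  0  6/5  1/15 ]
  [ 0     0  0    0  -1/3 ]
  [ 0    -8  3   -6    -2 ]
  [ 0     4  0    5     1 ]
R2 <-> R3
  [ 1  12/5  0  6/5  1/15 ]
  [ 0    -8  3   -6    -2 ]
  [ 0     0  0    0  -1/3 ]
  [ 0     4  0    5     1 ]
R2 -> -1/8·R2
  [ 1  12/5     0  6/5  1/15 ]
  [ 0     1  -3/8  3/4   1/4 ]
  [ 0     0     0    0  -1/3 ]
  [ 0     4     0    5     1 ]
R4 -> R4 − 4·R2
  [ 1  12/5     0  6/5  1/15 ]
  [ 0     1  -3/8  3/4   1/4 ]
  [ 0     0     0    0  -1/3 ]
  [ 0     0   3/2    2     0 ]
R3 <-> R4
  [ 1  12/5     0  6/5  1/15 ]
  [ 0     1  -3/8  3/4   1/4 ]
  [ 0     0   3/2    2     0 ]
  [ 0     0     0    0  -1/3 ]
R3 -> 2/3·R3
  [ 1  12/5     0  6/5  1/15 ]
  [ 0     1  -3/8  3/4   1/4 ]
  [ 0     0     1  4/3     0 ]
  [ 0     0     0    0  -1/3 ]
R4 -> -3·R4
  [ 1  12/5     0  6/5  1/15 ]
  [ 0     1  -3/8  3/4   1/4 ]
  [ 0     0     1  4/3     0 ]
  [ 0     0     0    0     1 ]
R2 -> R2 − 1/4·R4
  [ 1  12/5     0  6/5  1/15 ]
  [ 0     1  -3/8  3/4     0 ]
  [ 0     0     1  4/3     0 ]
  [ 0     0     0    0     1 ]
R1 -> R1 − 1/15·R4
  [ 1  12/5     0  6/5  0 ]
  [ 0     1  -3/8  3/4  0 ]
  [ 0     0     1  4/3  0 ]
  [ 0     0     0    0  1 ]
R2 -> R2 + 3/8·R3
  [ 1  12/5  0  6/5  0 ]
  [ 0     1  0  5/4  0 ]
  [ 0     0  1  4/3  0 ]
  [ 0     0  0    0  1 ]
R1 -> R1 − 12/5·R2
  [ 1  0  0  -9/5  0 ]
  [ 0  1  0   5/4  0 ]
  [ 0  0  1   4/3  0 ]
  [ 0  0  0     0  1 ]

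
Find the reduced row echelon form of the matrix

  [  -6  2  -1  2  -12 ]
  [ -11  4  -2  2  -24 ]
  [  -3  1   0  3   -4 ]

[[1, 0, 0, -2, 0], [0, 1, 0, -3, -4], [0, 0, 1, 4, 4]]

r1 ← -1/6·r1
  [   1  -1/3  1/6  -1/3    2 ]
  [ -11     4   -2     2  -24 ]
  [  -3     1    0     3   -4 ]
r2 ← r2 + 11·r1
  [  1  -1/3   1/6  -1/3   2 ]
  [  0   1/3  -1/6  -5/3  -2 ]
  [ -3     1     0     3  -4 ]
r3 ← r3 + 3·r1
  [ 1  -1/3   1/6  -1/3   2 ]
  [ 0   1/3  -1/6  -5/3  -2 ]
  [ 0     0   1/2     2   2 ]
r2 ← 3·r2
  [ 1  -1/3   1/6  -1/3   2 ]
  [ 0     1  -1/2    -5  -6 ]
  [ 0     0   1/2     2   2 ]
r3 ← 2·r3
  [ 1  -1/3   1/6  -1/3   2 ]
  [ 0     1  -1/2    -5  -6 ]
  [ 0     0     1     4   4 ]
r2 ← r2 + 1/2·r3
  [ 1  -1/3  1/6  -1/3   2 ]
  [ 0     1    0    -3  -4 ]
  [ 0     0    1     4   4 ]
r1 ← r1 − 1/6·r3
  [ 1  -1/3  0  -1  4/3 ]
  [ 0     1  0  -3   -4 ]
  [ 0     0  1   4    4 ]
r1 ← r1 + 1/3·r2
  [ 1  0  0  -2   0 ]
  [ 0  1  0  -3  -4 ]
  [ 0  0  1   4   4 ]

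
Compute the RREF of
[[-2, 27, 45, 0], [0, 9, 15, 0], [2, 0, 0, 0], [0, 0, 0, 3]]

ρ1 ← -1/2·ρ1
  [ 1  -27/2  -45/2  0 ]
  [ 0      9     15  0 ]
  [ 2      0      0  0 ]
  [ 0      0      0  3 ]
ρ3 ← ρ3 − 2·ρ1
  [ 1  -27/2  -45/2  0 ]
  [ 0      9     15  0 ]
  [ 0     27     45  0 ]
  [ 0      0      0  3 ]
ρ2 ← 1/9·ρ2
  [ 1  -27/2  -45/2  0 ]
  [ 0      1    5/3  0 ]
  [ 0     27     45  0 ]
  [ 0      0      0  3 ]
ρ3 ← ρ3 − 27·ρ2
  [ 1  -27/2  -45/2  0 ]
  [ 0      1    5/3  0 ]
  [ 0      0      0  0 ]
  [ 0      0      0  3 ]
ρ3 <=> ρ4
  [ 1  -27/2  -45/2  0 ]
  [ 0      1    5/3  0 ]
  [ 0      0      0  3 ]
  [ 0      0      0  0 ]
ρ3 ← 1/3·ρ3
  [ 1  -27/2  -45/2  0 ]
  [ 0      1    5/3  0 ]
  [ 0      0      0  1 ]
  [ 0      0      0  0 ]
ρ1 ← ρ1 + 27/2·ρ2
  [ 1  0    0  0 ]
  [ 0  1  5/3  0 ]
  [ 0  0    0  1 ]
  [ 0  0    0  0 ]

[[1, 0, 0, 0], [0, 1, 5/3, 0], [0, 0, 0, 1], [0, 0, 0, 0]]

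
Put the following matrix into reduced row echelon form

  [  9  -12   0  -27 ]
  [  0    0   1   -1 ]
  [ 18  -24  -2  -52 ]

ρ1 → 1/9·ρ1
  [  1  -4/3   0   -3 ]
  [  0     0   1   -1 ]
  [ 18   -24  -2  -52 ]
ρ3 → ρ3 − 18·ρ1
  [ 1  -4/3   0  -3 ]
  [ 0     0   1  -1 ]
  [ 0     0  -2   2 ]
ρ3 → ρ3 + 2·ρ2
  [ 1  -4/3  0  -3 ]
  [ 0     0  1  -1 ]
  [ 0     0  0   0 ]

[[1, -4/3, 0, -3], [0, 0, 1, -1], [0, 0, 0, 0]]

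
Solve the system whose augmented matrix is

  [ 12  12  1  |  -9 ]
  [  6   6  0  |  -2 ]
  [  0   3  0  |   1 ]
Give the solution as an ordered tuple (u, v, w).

(-2/3, 1/3, -5)

ρ1 ← 1/12·ρ1
  [ 1  1  1/12  |  -3/4 ]
  [ 6  6     0  |    -2 ]
  [ 0  3     0  |     1 ]
ρ2 ← ρ2 − 6·ρ1
  [ 1  1  1/12  |  -3/4 ]
  [ 0  0  -1/2  |   5/2 ]
  [ 0  3     0  |     1 ]
ρ2 <=> ρ3
  [ 1  1  1/12  |  -3/4 ]
  [ 0  3     0  |     1 ]
  [ 0  0  -1/2  |   5/2 ]
ρ2 ← 1/3·ρ2
  [ 1  1  1/12  |  -3/4 ]
  [ 0  1     0  |   1/3 ]
  [ 0  0  -1/2  |   5/2 ]
ρ3 ← -2·ρ3
  [ 1  1  1/12  |  -3/4 ]
  [ 0  1     0  |   1/3 ]
  [ 0  0     1  |    -5 ]
ρ1 ← ρ1 − 1/12·ρ3
  [ 1  1  0  |  -1/3 ]
  [ 0  1  0  |   1/3 ]
  [ 0  0  1  |    -5 ]
ρ1 ← ρ1 − ρ2
  [ 1  0  0  |  -2/3 ]
  [ 0  1  0  |   1/3 ]
  [ 0  0  1  |    -5 ]
Reading off the last column: u = -2/3, v = 1/3, w = -5.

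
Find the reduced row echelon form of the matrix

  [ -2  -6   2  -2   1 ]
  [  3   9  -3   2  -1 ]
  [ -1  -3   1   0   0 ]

ρ1 → -1/2·ρ1
  [  1   3  -1  1  -1/2 ]
  [  3   9  -3  2    -1 ]
  [ -1  -3   1  0     0 ]
ρ2 → ρ2 − 3·ρ1
  [  1   3  -1   1  -1/2 ]
  [  0   0   0  -1   1/2 ]
  [ -1  -3   1   0     0 ]
ρ3 → ρ3 + ρ1
  [ 1  3  -1   1  -1/2 ]
  [ 0  0   0  -1   1/2 ]
  [ 0  0   0   1  -1/2 ]
ρ2 → -1·ρ2
  [ 1  3  -1  1  -1/2 ]
  [ 0  0   0  1  -1/2 ]
  [ 0  0   0  1  -1/2 ]
ρ3 → ρ3 − ρ2
  [ 1  3  -1  1  -1/2 ]
  [ 0  0   0  1  -1/2 ]
  [ 0  0   0  0     0 ]
ρ1 → ρ1 − ρ2
  [ 1  3  -1  0     0 ]
  [ 0  0   0  1  -1/2 ]
  [ 0  0   0  0     0 ]

[[1, 3, -1, 0, 0], [0, 0, 0, 1, -1/2], [0, 0, 0, 0, 0]]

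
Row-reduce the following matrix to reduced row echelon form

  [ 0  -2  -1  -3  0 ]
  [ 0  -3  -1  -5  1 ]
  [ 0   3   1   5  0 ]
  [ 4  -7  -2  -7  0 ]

[[1, 0, 0, 5/4, 0], [0, 1, 0, 2, 0], [0, 0, 1, -1, 0], [0, 0, 0, 0, 1]]

R1 <=> R4
  [ 4  -7  -2  -7  0 ]
  [ 0  -3  -1  -5  1 ]
  [ 0   3   1   5  0 ]
  [ 0  -2  -1  -3  0 ]
R1 → 1/4·R1
  [ 1  -7/4  -1/2  -7/4  0 ]
  [ 0    -3    -1    -5  1 ]
  [ 0     3     1     5  0 ]
  [ 0    -2    -1    -3  0 ]
R2 → -1/3·R2
  [ 1  -7/4  -1/2  -7/4     0 ]
  [ 0     1   1/3   5/3  -1/3 ]
  [ 0     3     1     5     0 ]
  [ 0    -2    -1    -3     0 ]
R3 → R3 − 3·R2
  [ 1  -7/4  -1/2  -7/4     0 ]
  [ 0     1   1/3   5/3  -1/3 ]
  [ 0     0     0     0     1 ]
  [ 0    -2    -1    -3     0 ]
R4 → R4 + 2·R2
  [ 1  -7/4  -1/2  -7/4     0 ]
  [ 0     1   1/3   5/3  -1/3 ]
  [ 0     0     0     0     1 ]
  [ 0     0  -1/3   1/3  -2/3 ]
R3 <=> R4
  [ 1  -7/4  -1/2  -7/4     0 ]
  [ 0     1   1/3   5/3  -1/3 ]
  [ 0     0  -1/3   1/3  -2/3 ]
  [ 0     0     0     0     1 ]
R3 → -3·R3
  [ 1  -7/4  -1/2  -7/4     0 ]
  [ 0     1   1/3   5/3  -1/3 ]
  [ 0     0     1    -1     2 ]
  [ 0     0     0     0     1 ]
R3 → R3 − 2·R4
  [ 1  -7/4  -1/2  -7/4     0 ]
  [ 0     1   1/3   5/3  -1/3 ]
  [ 0     0     1    -1     0 ]
  [ 0     0     0     0     1 ]
R2 → R2 + 1/3·R4
  [ 1  -7/4  -1/2  -7/4  0 ]
  [ 0     1   1/3   5/3  0 ]
  [ 0     0     1    -1  0 ]
  [ 0     0     0     0  1 ]
R2 → R2 − 1/3·R3
  [ 1  -7/4  -1/2  -7/4  0 ]
  [ 0     1     0     2  0 ]
  [ 0     0     1    -1  0 ]
  [ 0     0     0     0  1 ]
R1 → R1 + 1/2·R3
  [ 1  -7/4  0  -9/4  0 ]
  [ 0     1  0     2  0 ]
  [ 0     0  1    -1  0 ]
  [ 0     0  0     0  1 ]
R1 → R1 + 7/4·R2
  [ 1  0  0  5/4  0 ]
  [ 0  1  0    2  0 ]
  [ 0  0  1   -1  0 ]
  [ 0  0  0    0  1 ]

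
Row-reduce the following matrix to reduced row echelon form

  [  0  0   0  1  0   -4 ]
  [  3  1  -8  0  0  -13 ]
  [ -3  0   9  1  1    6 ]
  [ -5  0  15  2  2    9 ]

[[1, 0, -3, 0, 0, -3], [0, 1, 1, 0, 0, -4], [0, 0, 0, 1, 0, -4], [0, 0, 0, 0, 1, 1]]

ρ1 <-> ρ2
  [  3  1  -8  0  0  -13 ]
  [  0  0   0  1  0   -4 ]
  [ -3  0   9  1  1    6 ]
  [ -5  0  15  2  2    9 ]
ρ1 -> 1/3·ρ1
  [  1  1/3  -8/3  0  0  -13/3 ]
  [  0    0     0  1  0     -4 ]
  [ -3    0     9  1  1      6 ]
  [ -5    0    15  2  2      9 ]
ρ3 -> ρ3 + 3·ρ1
  [  1  1/3  -8/3  0  0  -13/3 ]
  [  0    0     0  1  0     -4 ]
  [  0    1     1  1  1     -7 ]
  [ -5    0    15  2  2      9 ]
ρ4 -> ρ4 + 5·ρ1
  [ 1  1/3  -8/3  0  0  -13/3 ]
  [ 0    0     0  1  0     -4 ]
  [ 0    1     1  1  1     -7 ]
  [ 0  5/3   5/3  2  2  -38/3 ]
ρ2 <-> ρ3
  [ 1  1/3  -8/3  0  0  -13/3 ]
  [ 0    1     1  1  1     -7 ]
  [ 0    0     0  1  0     -4 ]
  [ 0  5/3   5/3  2  2  -38/3 ]
ρ4 -> ρ4 − 5/3·ρ2
  [ 1  1/3  -8/3    0    0  -13/3 ]
  [ 0    1     1    1    1     -7 ]
  [ 0    0     0    1    0     -4 ]
  [ 0    0     0  1/3  1/3     -1 ]
ρ4 -> ρ4 − 1/3·ρ3
  [ 1  1/3  -8/3  0    0  -13/3 ]
  [ 0    1     1  1    1     -7 ]
  [ 0    0     0  1    0     -4 ]
  [ 0    0     0  0  1/3    1/3 ]
ρ4 -> 3·ρ4
  [ 1  1/3  -8/3  0  0  -13/3 ]
  [ 0    1     1  1  1     -7 ]
  [ 0    0     0  1  0     -4 ]
  [ 0    0     0  0  1      1 ]
ρ2 -> ρ2 − ρ4
  [ 1  1/3  -8/3  0  0  -13/3 ]
  [ 0    1     1  1  0     -8 ]
  [ 0    0     0  1  0     -4 ]
  [ 0    0     0  0  1      1 ]
ρ2 -> ρ2 − ρ3
  [ 1  1/3  -8/3  0  0  -13/3 ]
  [ 0    1     1  0  0     -4 ]
  [ 0    0     0  1  0     -4 ]
  [ 0    0     0  0  1      1 ]
ρ1 -> ρ1 − 1/3·ρ2
  [ 1  0  -3  0  0  -3 ]
  [ 0  1   1  0  0  -4 ]
  [ 0  0   0  1  0  -4 ]
  [ 0  0   0  0  1   1 ]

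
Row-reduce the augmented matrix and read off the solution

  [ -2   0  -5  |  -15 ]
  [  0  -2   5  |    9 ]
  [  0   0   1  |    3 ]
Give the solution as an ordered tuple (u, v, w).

(0, 3, 3)

r1 → -1/2·r1
  [ 1   0  5/2  |  15/2 ]
  [ 0  -2    5  |     9 ]
  [ 0   0    1  |     3 ]
r2 → -1/2·r2
  [ 1  0   5/2  |  15/2 ]
  [ 0  1  -5/2  |  -9/2 ]
  [ 0  0     1  |     3 ]
r2 → r2 + 5/2·r3
  [ 1  0  5/2  |  15/2 ]
  [ 0  1    0  |     3 ]
  [ 0  0    1  |     3 ]
r1 → r1 − 5/2·r3
  [ 1  0  0  |  0 ]
  [ 0  1  0  |  3 ]
  [ 0  0  1  |  3 ]
Reading off the last column: u = 0, v = 3, w = 3.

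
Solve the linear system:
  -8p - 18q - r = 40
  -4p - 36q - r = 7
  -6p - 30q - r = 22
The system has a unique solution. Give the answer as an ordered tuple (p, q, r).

Form the augmented matrix and row-reduce:
  [ -8  -18  -1  |  40 ]
  [ -4  -36  -1  |   7 ]
  [ -6  -30  -1  |  22 ]
r1 -> -1/8·r1
  [  1  9/4  1/8  |  -5 ]
  [ -4  -36   -1  |   7 ]
  [ -6  -30   -1  |  22 ]
r2 -> r2 + 4·r1
  [  1  9/4   1/8  |   -5 ]
  [  0  -27  -1/2  |  -13 ]
  [ -6  -30    -1  |   22 ]
r3 -> r3 + 6·r1
  [ 1    9/4   1/8  |   -5 ]
  [ 0    -27  -1/2  |  -13 ]
  [ 0  -33/2  -1/4  |   -8 ]
r2 -> -1/27·r2
  [ 1    9/4   1/8  |     -5 ]
  [ 0      1  1/54  |  13/27 ]
  [ 0  -33/2  -1/4  |     -8 ]
r3 -> r3 + 33/2·r2
  [ 1  9/4   1/8  |     -5 ]
  [ 0    1  1/54  |  13/27 ]
  [ 0    0  1/18  |  -1/18 ]
r3 -> 18·r3
  [ 1  9/4   1/8  |     -5 ]
  [ 0    1  1/54  |  13/27 ]
  [ 0    0     1  |     -1 ]
r2 -> r2 − 1/54·r3
  [ 1  9/4  1/8  |   -5 ]
  [ 0    1    0  |  1/2 ]
  [ 0    0    1  |   -1 ]
r1 -> r1 − 1/8·r3
  [ 1  9/4  0  |  -39/8 ]
  [ 0    1  0  |    1/2 ]
  [ 0    0  1  |     -1 ]
r1 -> r1 − 9/4·r2
  [ 1  0  0  |   -6 ]
  [ 0  1  0  |  1/2 ]
  [ 0  0  1  |   -1 ]
Reading off the last column: p = -6, q = 1/2, r = -1.

(-6, 1/2, -1)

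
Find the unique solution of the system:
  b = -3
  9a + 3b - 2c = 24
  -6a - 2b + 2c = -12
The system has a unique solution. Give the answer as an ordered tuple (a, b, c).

Form the augmented matrix and row-reduce:
  [  0   1   0  |   -3 ]
  [  9   3  -2  |   24 ]
  [ -6  -2   2  |  -12 ]
ρ1 ↔ ρ2
  [  9   3  -2  |   24 ]
  [  0   1   0  |   -3 ]
  [ -6  -2   2  |  -12 ]
ρ1 := 1/9·ρ1
  [  1  1/3  -2/9  |  8/3 ]
  [  0    1     0  |   -3 ]
  [ -6   -2     2  |  -12 ]
ρ3 := ρ3 + 6·ρ1
  [ 1  1/3  -2/9  |  8/3 ]
  [ 0    1     0  |   -3 ]
  [ 0    0   2/3  |    4 ]
ρ3 := 3/2·ρ3
  [ 1  1/3  -2/9  |  8/3 ]
  [ 0    1     0  |   -3 ]
  [ 0    0     1  |    6 ]
ρ1 := ρ1 + 2/9·ρ3
  [ 1  1/3  0  |   4 ]
  [ 0    1  0  |  -3 ]
  [ 0    0  1  |   6 ]
ρ1 := ρ1 − 1/3·ρ2
  [ 1  0  0  |   5 ]
  [ 0  1  0  |  -3 ]
  [ 0  0  1  |   6 ]
Reading off the last column: a = 5, b = -3, c = 6.

(5, -3, 6)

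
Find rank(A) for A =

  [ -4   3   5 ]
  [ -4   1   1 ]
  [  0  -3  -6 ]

rank = 2

r1 -> -1/4·r1
  [  1  -3/4  -5/4 ]
  [ -4     1     1 ]
  [  0    -3    -6 ]
r2 -> r2 + 4·r1
  [ 1  -3/4  -5/4 ]
  [ 0    -2    -4 ]
  [ 0    -3    -6 ]
r2 -> -1/2·r2
  [ 1  -3/4  -5/4 ]
  [ 0     1     2 ]
  [ 0    -3    -6 ]
r3 -> r3 + 3·r2
  [ 1  -3/4  -5/4 ]
  [ 0     1     2 ]
  [ 0     0     0 ]
r1 -> r1 + 3/4·r2
  [ 1  0  1/4 ]
  [ 0  1    2 ]
  [ 0  0    0 ]
The reduced form has 2 nonzero rows.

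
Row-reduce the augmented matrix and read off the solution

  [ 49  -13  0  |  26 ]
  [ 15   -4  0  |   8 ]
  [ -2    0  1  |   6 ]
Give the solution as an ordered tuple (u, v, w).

(0, -2, 6)

R1 -> 1/49·R1
  [  1  -13/49  0  |  26/49 ]
  [ 15      -4  0  |      8 ]
  [ -2       0  1  |      6 ]
R2 -> R2 − 15·R1
  [  1  -13/49  0  |  26/49 ]
  [  0   -1/49  0  |   2/49 ]
  [ -2       0  1  |      6 ]
R3 -> R3 + 2·R1
  [ 1  -13/49  0  |   26/49 ]
  [ 0   -1/49  0  |    2/49 ]
  [ 0  -26/49  1  |  346/49 ]
R2 -> -49·R2
  [ 1  -13/49  0  |   26/49 ]
  [ 0       1  0  |      -2 ]
  [ 0  -26/49  1  |  346/49 ]
R3 -> R3 + 26/49·R2
  [ 1  -13/49  0  |  26/49 ]
  [ 0       1  0  |     -2 ]
  [ 0       0  1  |      6 ]
R1 -> R1 + 13/49·R2
  [ 1  0  0  |   0 ]
  [ 0  1  0  |  -2 ]
  [ 0  0  1  |   6 ]
Reading off the last column: u = 0, v = -2, w = 6.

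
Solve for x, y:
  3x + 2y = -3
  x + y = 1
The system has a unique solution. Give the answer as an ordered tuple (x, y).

(-5, 6)

Form the augmented matrix and row-reduce:
  [ 3  2  |  -3 ]
  [ 1  1  |   1 ]
R1 -> 1/3·R1
  [ 1  2/3  |  -1 ]
  [ 1    1  |   1 ]
R2 -> R2 − R1
  [ 1  2/3  |  -1 ]
  [ 0  1/3  |   2 ]
R2 -> 3·R2
  [ 1  2/3  |  -1 ]
  [ 0    1  |   6 ]
R1 -> R1 − 2/3·R2
  [ 1  0  |  -5 ]
  [ 0  1  |   6 ]
Reading off the last column: x = -5, y = 6.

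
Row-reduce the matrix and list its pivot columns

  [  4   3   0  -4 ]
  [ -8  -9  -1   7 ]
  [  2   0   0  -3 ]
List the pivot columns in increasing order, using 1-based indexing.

ρ1 → 1/4·ρ1
  [  1  3/4   0  -1 ]
  [ -8   -9  -1   7 ]
  [  2    0   0  -3 ]
ρ2 → ρ2 + 8·ρ1
  [ 1  3/4   0  -1 ]
  [ 0   -3  -1  -1 ]
  [ 2    0   0  -3 ]
ρ3 → ρ3 − 2·ρ1
  [ 1   3/4   0  -1 ]
  [ 0    -3  -1  -1 ]
  [ 0  -3/2   0  -1 ]
ρ2 → -1/3·ρ2
  [ 1   3/4    0   -1 ]
  [ 0     1  1/3  1/3 ]
  [ 0  -3/2    0   -1 ]
ρ3 → ρ3 + 3/2·ρ2
  [ 1  3/4    0    -1 ]
  [ 0    1  1/3   1/3 ]
  [ 0    0  1/2  -1/2 ]
ρ3 → 2·ρ3
  [ 1  3/4    0   -1 ]
  [ 0    1  1/3  1/3 ]
  [ 0    0    1   -1 ]
ρ2 → ρ2 − 1/3·ρ3
  [ 1  3/4  0   -1 ]
  [ 0    1  0  2/3 ]
  [ 0    0  1   -1 ]
ρ1 → ρ1 − 3/4·ρ2
  [ 1  0  0  -3/2 ]
  [ 0  1  0   2/3 ]
  [ 0  0  1    -1 ]
Pivot columns are the columns containing a leading 1.

1, 2, 3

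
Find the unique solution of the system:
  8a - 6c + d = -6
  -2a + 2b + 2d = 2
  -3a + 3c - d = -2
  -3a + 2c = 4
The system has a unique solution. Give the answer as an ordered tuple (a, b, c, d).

Form the augmented matrix and row-reduce:
  [  8  0  -6   1  |  -6 ]
  [ -2  2   0   2  |   2 ]
  [ -3  0   3  -1  |  -2 ]
  [ -3  0   2   0  |   4 ]
ρ1 := 1/8·ρ1
  [  1  0  -3/4  1/8  |  -3/4 ]
  [ -2  2     0    2  |     2 ]
  [ -3  0     3   -1  |    -2 ]
  [ -3  0     2    0  |     4 ]
ρ2 := ρ2 + 2·ρ1
  [  1  0  -3/4  1/8  |  -3/4 ]
  [  0  2  -3/2  9/4  |   1/2 ]
  [ -3  0     3   -1  |    -2 ]
  [ -3  0     2    0  |     4 ]
ρ3 := ρ3 + 3·ρ1
  [  1  0  -3/4   1/8  |   -3/4 ]
  [  0  2  -3/2   9/4  |    1/2 ]
  [  0  0   3/4  -5/8  |  -17/4 ]
  [ -3  0     2     0  |      4 ]
ρ4 := ρ4 + 3·ρ1
  [ 1  0  -3/4   1/8  |   -3/4 ]
  [ 0  2  -3/2   9/4  |    1/2 ]
  [ 0  0   3/4  -5/8  |  -17/4 ]
  [ 0  0  -1/4   3/8  |    7/4 ]
ρ2 := 1/2·ρ2
  [ 1  0  -3/4   1/8  |   -3/4 ]
  [ 0  1  -3/4   9/8  |    1/4 ]
  [ 0  0   3/4  -5/8  |  -17/4 ]
  [ 0  0  -1/4   3/8  |    7/4 ]
ρ3 := 4/3·ρ3
  [ 1  0  -3/4   1/8  |   -3/4 ]
  [ 0  1  -3/4   9/8  |    1/4 ]
  [ 0  0     1  -5/6  |  -17/3 ]
  [ 0  0  -1/4   3/8  |    7/4 ]
ρ4 := ρ4 + 1/4·ρ3
  [ 1  0  -3/4   1/8  |   -3/4 ]
  [ 0  1  -3/4   9/8  |    1/4 ]
  [ 0  0     1  -5/6  |  -17/3 ]
  [ 0  0     0   1/6  |    1/3 ]
ρ4 := 6·ρ4
  [ 1  0  -3/4   1/8  |   -3/4 ]
  [ 0  1  -3/4   9/8  |    1/4 ]
  [ 0  0     1  -5/6  |  -17/3 ]
  [ 0  0     0     1  |      2 ]
ρ3 := ρ3 + 5/6·ρ4
  [ 1  0  -3/4  1/8  |  -3/4 ]
  [ 0  1  -3/4  9/8  |   1/4 ]
  [ 0  0     1    0  |    -4 ]
  [ 0  0     0    1  |     2 ]
ρ2 := ρ2 − 9/8·ρ4
  [ 1  0  -3/4  1/8  |  -3/4 ]
  [ 0  1  -3/4    0  |    -2 ]
  [ 0  0     1    0  |    -4 ]
  [ 0  0     0    1  |     2 ]
ρ1 := ρ1 − 1/8·ρ4
  [ 1  0  -3/4  0  |  -1 ]
  [ 0  1  -3/4  0  |  -2 ]
  [ 0  0     1  0  |  -4 ]
  [ 0  0     0  1  |   2 ]
ρ2 := ρ2 + 3/4·ρ3
  [ 1  0  -3/4  0  |  -1 ]
  [ 0  1     0  0  |  -5 ]
  [ 0  0     1  0  |  -4 ]
  [ 0  0     0  1  |   2 ]
ρ1 := ρ1 + 3/4·ρ3
  [ 1  0  0  0  |  -4 ]
  [ 0  1  0  0  |  -5 ]
  [ 0  0  1  0  |  -4 ]
  [ 0  0  0  1  |   2 ]
Reading off the last column: a = -4, b = -5, c = -4, d = 2.

(-4, -5, -4, 2)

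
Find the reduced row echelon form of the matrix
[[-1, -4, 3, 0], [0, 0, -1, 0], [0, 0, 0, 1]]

r1 := -1·r1
  [ 1  4  -3  0 ]
  [ 0  0  -1  0 ]
  [ 0  0   0  1 ]
r2 := -1·r2
  [ 1  4  -3  0 ]
  [ 0  0   1  0 ]
  [ 0  0   0  1 ]
r1 := r1 + 3·r2
  [ 1  4  0  0 ]
  [ 0  0  1  0 ]
  [ 0  0  0  1 ]

[[1, 4, 0, 0], [0, 0, 1, 0], [0, 0, 0, 1]]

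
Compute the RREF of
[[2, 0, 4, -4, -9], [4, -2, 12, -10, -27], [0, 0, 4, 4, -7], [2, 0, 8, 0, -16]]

R1 ← 1/2·R1
R2 ← R2 − 4·R1
R4 ← R4 − 2·R1
R2 ← -1/2·R2
R3 ← 1/4·R3
R4 ← R4 − 4·R3
R2 ← R2 + 2·R3
R1 ← R1 − 2·R3

[[1, 0, 0, -4, -1], [0, 1, 0, 3, 1], [0, 0, 1, 1, -7/4], [0, 0, 0, 0, 0]]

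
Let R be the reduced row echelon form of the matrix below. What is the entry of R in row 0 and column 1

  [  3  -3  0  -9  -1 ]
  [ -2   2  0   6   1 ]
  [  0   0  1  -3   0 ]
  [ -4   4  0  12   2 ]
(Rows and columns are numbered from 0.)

-1

r1 ← 1/3·r1
  [  1  -1  0  -3  -1/3 ]
  [ -2   2  0   6     1 ]
  [  0   0  1  -3     0 ]
  [ -4   4  0  12     2 ]
r2 ← r2 + 2·r1
  [  1  -1  0  -3  -1/3 ]
  [  0   0  0   0   1/3 ]
  [  0   0  1  -3     0 ]
  [ -4   4  0  12     2 ]
r4 ← r4 + 4·r1
  [ 1  -1  0  -3  -1/3 ]
  [ 0   0  0   0   1/3 ]
  [ 0   0  1  -3     0 ]
  [ 0   0  0   0   2/3 ]
r2 <=> r3
  [ 1  -1  0  -3  -1/3 ]
  [ 0   0  1  -3     0 ]
  [ 0   0  0   0   1/3 ]
  [ 0   0  0   0   2/3 ]
r3 ← 3·r3
  [ 1  -1  0  -3  -1/3 ]
  [ 0   0  1  -3     0 ]
  [ 0   0  0   0     1 ]
  [ 0   0  0   0   2/3 ]
r4 ← r4 − 2/3·r3
  [ 1  -1  0  -3  -1/3 ]
  [ 0   0  1  -3     0 ]
  [ 0   0  0   0     1 ]
  [ 0   0  0   0     0 ]
r1 ← r1 + 1/3·r3
  [ 1  -1  0  -3  0 ]
  [ 0   0  1  -3  0 ]
  [ 0   0  0   0  1 ]
  [ 0   0  0   0  0 ]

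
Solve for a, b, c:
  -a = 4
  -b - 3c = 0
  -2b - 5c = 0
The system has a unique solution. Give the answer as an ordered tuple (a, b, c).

(-4, 0, 0)

Form the augmented matrix and row-reduce:
  [ -1   0   0  |  4 ]
  [  0  -1  -3  |  0 ]
  [  0  -2  -5  |  0 ]
ρ1 ← -1·ρ1
  [ 1   0   0  |  -4 ]
  [ 0  -1  -3  |   0 ]
  [ 0  -2  -5  |   0 ]
ρ2 ← -1·ρ2
  [ 1   0   0  |  -4 ]
  [ 0   1   3  |   0 ]
  [ 0  -2  -5  |   0 ]
ρ3 ← ρ3 + 2·ρ2
  [ 1  0  0  |  -4 ]
  [ 0  1  3  |   0 ]
  [ 0  0  1  |   0 ]
ρ2 ← ρ2 − 3·ρ3
  [ 1  0  0  |  -4 ]
  [ 0  1  0  |   0 ]
  [ 0  0  1  |   0 ]
Reading off the last column: a = -4, b = 0, c = 0.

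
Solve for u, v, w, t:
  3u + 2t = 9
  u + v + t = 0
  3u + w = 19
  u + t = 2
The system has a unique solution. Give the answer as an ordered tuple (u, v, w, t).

(5, -2, 4, -3)

Form the augmented matrix and row-reduce:
  [ 3  0  0  2  |   9 ]
  [ 1  1  0  1  |   0 ]
  [ 3  0  1  0  |  19 ]
  [ 1  0  0  1  |   2 ]
r1 -> 1/3·r1
r2 -> r2 − r1
r3 -> r3 − 3·r1
r4 -> r4 − r1
r4 -> 3·r4
r3 -> r3 + 2·r4
r2 -> r2 − 1/3·r4
r1 -> r1 − 2/3·r4
Reading off the last column: u = 5, v = -2, w = 4, t = -3.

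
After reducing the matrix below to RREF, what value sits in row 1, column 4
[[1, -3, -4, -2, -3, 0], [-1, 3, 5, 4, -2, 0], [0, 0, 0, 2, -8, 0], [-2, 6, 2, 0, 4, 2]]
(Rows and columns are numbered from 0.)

r2 := r2 + r1
  [  1  -3  -4  -2  -3  0 ]
  [  0   0   1   2  -5  0 ]
  [  0   0   0   2  -8  0 ]
  [ -2   6   2   0   4  2 ]
r4 := r4 + 2·r1
  [ 1  -3  -4  -2  -3  0 ]
  [ 0   0   1   2  -5  0 ]
  [ 0   0   0   2  -8  0 ]
  [ 0   0  -6  -4  -2  2 ]
r4 := r4 + 6·r2
  [ 1  -3  -4  -2   -3  0 ]
  [ 0   0   1   2   -5  0 ]
  [ 0   0   0   2   -8  0 ]
  [ 0   0   0   8  -32  2 ]
r3 := 1/2·r3
  [ 1  -3  -4  -2   -3  0 ]
  [ 0   0   1   2   -5  0 ]
  [ 0   0   0   1   -4  0 ]
  [ 0   0   0   8  -32  2 ]
r4 := r4 − 8·r3
  [ 1  -3  -4  -2  -3  0 ]
  [ 0   0   1   2  -5  0 ]
  [ 0   0   0   1  -4  0 ]
  [ 0   0   0   0   0  2 ]
r4 := 1/2·r4
  [ 1  -3  -4  -2  -3  0 ]
  [ 0   0   1   2  -5  0 ]
  [ 0   0   0   1  -4  0 ]
  [ 0   0   0   0   0  1 ]
r2 := r2 − 2·r3
  [ 1  -3  -4  -2  -3  0 ]
  [ 0   0   1   0   3  0 ]
  [ 0   0   0   1  -4  0 ]
  [ 0   0   0   0   0  1 ]
r1 := r1 + 2·r3
  [ 1  -3  -4  0  -11  0 ]
  [ 0   0   1  0    3  0 ]
  [ 0   0   0  1   -4  0 ]
  [ 0   0   0  0    0  1 ]
r1 := r1 + 4·r2
  [ 1  -3  0  0   1  0 ]
  [ 0   0  1  0   3  0 ]
  [ 0   0  0  1  -4  0 ]
  [ 0   0  0  0   0  1 ]

3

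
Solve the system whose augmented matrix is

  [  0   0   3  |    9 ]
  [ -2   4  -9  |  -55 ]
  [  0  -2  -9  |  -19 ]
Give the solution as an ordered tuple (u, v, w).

ρ1 ↔ ρ2
  [ -2   4  -9  |  -55 ]
  [  0   0   3  |    9 ]
  [  0  -2  -9  |  -19 ]
ρ1 → -1/2·ρ1
  [ 1  -2  9/2  |  55/2 ]
  [ 0   0    3  |     9 ]
  [ 0  -2   -9  |   -19 ]
ρ2 ↔ ρ3
  [ 1  -2  9/2  |  55/2 ]
  [ 0  -2   -9  |   -19 ]
  [ 0   0    3  |     9 ]
ρ2 → -1/2·ρ2
  [ 1  -2  9/2  |  55/2 ]
  [ 0   1  9/2  |  19/2 ]
  [ 0   0    3  |     9 ]
ρ3 → 1/3·ρ3
  [ 1  -2  9/2  |  55/2 ]
  [ 0   1  9/2  |  19/2 ]
  [ 0   0    1  |     3 ]
ρ2 → ρ2 − 9/2·ρ3
  [ 1  -2  9/2  |  55/2 ]
  [ 0   1    0  |    -4 ]
  [ 0   0    1  |     3 ]
ρ1 → ρ1 − 9/2·ρ3
  [ 1  -2  0  |  14 ]
  [ 0   1  0  |  -4 ]
  [ 0   0  1  |   3 ]
ρ1 → ρ1 + 2·ρ2
  [ 1  0  0  |   6 ]
  [ 0  1  0  |  -4 ]
  [ 0  0  1  |   3 ]
Reading off the last column: u = 6, v = -4, w = 3.

(6, -4, 3)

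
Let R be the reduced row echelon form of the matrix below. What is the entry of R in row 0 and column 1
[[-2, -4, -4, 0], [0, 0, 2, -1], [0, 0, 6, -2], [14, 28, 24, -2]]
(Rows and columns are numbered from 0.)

2

Multiply ρ1 by -1/2.
  [  1   2   2   0 ]
  [  0   0   2  -1 ]
  [  0   0   6  -2 ]
  [ 14  28  24  -2 ]
Subtract 14 times ρ1 from ρ4.
  [ 1  2   2   0 ]
  [ 0  0   2  -1 ]
  [ 0  0   6  -2 ]
  [ 0  0  -4  -2 ]
Multiply ρ2 by 1/2.
  [ 1  2   2     0 ]
  [ 0  0   1  -1/2 ]
  [ 0  0   6    -2 ]
  [ 0  0  -4    -2 ]
Subtract 6 times ρ2 from ρ3.
  [ 1  2   2     0 ]
  [ 0  0   1  -1/2 ]
  [ 0  0   0     1 ]
  [ 0  0  -4    -2 ]
Add 4 times ρ2 to ρ4.
  [ 1  2  2     0 ]
  [ 0  0  1  -1/2 ]
  [ 0  0  0     1 ]
  [ 0  0  0    -4 ]
Add 4 times ρ3 to ρ4.
  [ 1  2  2     0 ]
  [ 0  0  1  -1/2 ]
  [ 0  0  0     1 ]
  [ 0  0  0     0 ]
Add 1/2 times ρ3 to ρ2.
  [ 1  2  2  0 ]
  [ 0  0  1  0 ]
  [ 0  0  0  1 ]
  [ 0  0  0  0 ]
Subtract 2 times ρ2 from ρ1.
  [ 1  2  0  0 ]
  [ 0  0  1  0 ]
  [ 0  0  0  1 ]
  [ 0  0  0  0 ]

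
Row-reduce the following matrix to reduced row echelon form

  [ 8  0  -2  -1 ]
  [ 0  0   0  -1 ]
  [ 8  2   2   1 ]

[[1, 0, -1/4, 0], [0, 1, 2, 0], [0, 0, 0, 1]]

R1 := 1/8·R1
R3 := R3 − 8·R1
R2 <-> R3
R2 := 1/2·R2
R3 := -1·R3
R2 := R2 − R3
R1 := R1 + 1/8·R3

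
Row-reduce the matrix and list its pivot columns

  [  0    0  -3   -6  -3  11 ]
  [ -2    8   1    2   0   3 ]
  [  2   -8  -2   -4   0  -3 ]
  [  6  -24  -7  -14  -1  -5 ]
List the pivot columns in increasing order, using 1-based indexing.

1, 3, 5, 6

R1 <=> R2
  [ -2    8   1    2   0   3 ]
  [  0    0  -3   -6  -3  11 ]
  [  2   -8  -2   -4   0  -3 ]
  [  6  -24  -7  -14  -1  -5 ]
R1 := -1/2·R1
  [ 1   -4  -1/2   -1   0  -3/2 ]
  [ 0    0    -3   -6  -3    11 ]
  [ 2   -8    -2   -4   0    -3 ]
  [ 6  -24    -7  -14  -1    -5 ]
R3 := R3 − 2·R1
  [ 1   -4  -1/2   -1   0  -3/2 ]
  [ 0    0    -3   -6  -3    11 ]
  [ 0    0    -1   -2   0     0 ]
  [ 6  -24    -7  -14  -1    -5 ]
R4 := R4 − 6·R1
  [ 1  -4  -1/2  -1   0  -3/2 ]
  [ 0   0    -3  -6  -3    11 ]
  [ 0   0    -1  -2   0     0 ]
  [ 0   0    -4  -8  -1     4 ]
R2 := -1/3·R2
  [ 1  -4  -1/2  -1   0   -3/2 ]
  [ 0   0     1   2   1  -11/3 ]
  [ 0   0    -1  -2   0      0 ]
  [ 0   0    -4  -8  -1      4 ]
R3 := R3 + R2
  [ 1  -4  -1/2  -1   0   -3/2 ]
  [ 0   0     1   2   1  -11/3 ]
  [ 0   0     0   0   1  -11/3 ]
  [ 0   0    -4  -8  -1      4 ]
R4 := R4 + 4·R2
  [ 1  -4  -1/2  -1  0   -3/2 ]
  [ 0   0     1   2  1  -11/3 ]
  [ 0   0     0   0  1  -11/3 ]
  [ 0   0     0   0  3  -32/3 ]
R4 := R4 − 3·R3
  [ 1  -4  -1/2  -1  0   -3/2 ]
  [ 0   0     1   2  1  -11/3 ]
  [ 0   0     0   0  1  -11/3 ]
  [ 0   0     0   0  0    1/3 ]
R4 := 3·R4
  [ 1  -4  -1/2  -1  0   -3/2 ]
  [ 0   0     1   2  1  -11/3 ]
  [ 0   0     0   0  1  -11/3 ]
  [ 0   0     0   0  0      1 ]
R3 := R3 + 11/3·R4
  [ 1  -4  -1/2  -1  0   -3/2 ]
  [ 0   0     1   2  1  -11/3 ]
  [ 0   0     0   0  1      0 ]
  [ 0   0     0   0  0      1 ]
R2 := R2 + 11/3·R4
  [ 1  -4  -1/2  -1  0  -3/2 ]
  [ 0   0     1   2  1     0 ]
  [ 0   0     0   0  1     0 ]
  [ 0   0     0   0  0     1 ]
R1 := R1 + 3/2·R4
  [ 1  -4  -1/2  -1  0  0 ]
  [ 0   0     1   2  1  0 ]
  [ 0   0     0   0  1  0 ]
  [ 0   0     0   0  0  1 ]
R2 := R2 − R3
  [ 1  -4  -1/2  -1  0  0 ]
  [ 0   0     1   2  0  0 ]
  [ 0   0     0   0  1  0 ]
  [ 0   0     0   0  0  1 ]
R1 := R1 + 1/2·R2
  [ 1  -4  0  0  0  0 ]
  [ 0   0  1  2  0  0 ]
  [ 0   0  0  0  1  0 ]
  [ 0   0  0  0  0  1 ]
Pivot columns are the columns containing a leading 1.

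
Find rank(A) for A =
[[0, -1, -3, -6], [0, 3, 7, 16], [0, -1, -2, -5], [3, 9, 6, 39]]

rank = 3

ρ1 <=> ρ4
  [ 3   9   6  39 ]
  [ 0   3   7  16 ]
  [ 0  -1  -2  -5 ]
  [ 0  -1  -3  -6 ]
ρ1 := 1/3·ρ1
  [ 1   3   2  13 ]
  [ 0   3   7  16 ]
  [ 0  -1  -2  -5 ]
  [ 0  -1  -3  -6 ]
ρ2 := 1/3·ρ2
  [ 1   3    2    13 ]
  [ 0   1  7/3  16/3 ]
  [ 0  -1   -2    -5 ]
  [ 0  -1   -3    -6 ]
ρ3 := ρ3 + ρ2
  [ 1   3    2    13 ]
  [ 0   1  7/3  16/3 ]
  [ 0   0  1/3   1/3 ]
  [ 0  -1   -3    -6 ]
ρ4 := ρ4 + ρ2
  [ 1  3     2    13 ]
  [ 0  1   7/3  16/3 ]
  [ 0  0   1/3   1/3 ]
  [ 0  0  -2/3  -2/3 ]
ρ3 := 3·ρ3
  [ 1  3     2    13 ]
  [ 0  1   7/3  16/3 ]
  [ 0  0     1     1 ]
  [ 0  0  -2/3  -2/3 ]
ρ4 := ρ4 + 2/3·ρ3
  [ 1  3    2    13 ]
  [ 0  1  7/3  16/3 ]
  [ 0  0    1     1 ]
  [ 0  0    0     0 ]
ρ2 := ρ2 − 7/3·ρ3
  [ 1  3  2  13 ]
  [ 0  1  0   3 ]
  [ 0  0  1   1 ]
  [ 0  0  0   0 ]
ρ1 := ρ1 − 2·ρ3
  [ 1  3  0  11 ]
  [ 0  1  0   3 ]
  [ 0  0  1   1 ]
  [ 0  0  0   0 ]
ρ1 := ρ1 − 3·ρ2
  [ 1  0  0  2 ]
  [ 0  1  0  3 ]
  [ 0  0  1  1 ]
  [ 0  0  0  0 ]
The reduced form has 3 nonzero rows.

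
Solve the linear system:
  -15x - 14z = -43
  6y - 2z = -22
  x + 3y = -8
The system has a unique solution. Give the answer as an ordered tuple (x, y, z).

Form the augmented matrix and row-reduce:
  [ -15  0  -14  |  -43 ]
  [   0  6   -2  |  -22 ]
  [   1  3    0  |   -8 ]
R1 ← -1/15·R1
  [ 1  0  14/15  |  43/15 ]
  [ 0  6     -2  |    -22 ]
  [ 1  3      0  |     -8 ]
R3 ← R3 − R1
  [ 1  0   14/15  |    43/15 ]
  [ 0  6      -2  |      -22 ]
  [ 0  3  -14/15  |  -163/15 ]
R2 ← 1/6·R2
  [ 1  0   14/15  |    43/15 ]
  [ 0  1    -1/3  |    -11/3 ]
  [ 0  3  -14/15  |  -163/15 ]
R3 ← R3 − 3·R2
  [ 1  0  14/15  |  43/15 ]
  [ 0  1   -1/3  |  -11/3 ]
  [ 0  0   1/15  |   2/15 ]
R3 ← 15·R3
  [ 1  0  14/15  |  43/15 ]
  [ 0  1   -1/3  |  -11/3 ]
  [ 0  0      1  |      2 ]
R2 ← R2 + 1/3·R3
  [ 1  0  14/15  |  43/15 ]
  [ 0  1      0  |     -3 ]
  [ 0  0      1  |      2 ]
R1 ← R1 − 14/15·R3
  [ 1  0  0  |   1 ]
  [ 0  1  0  |  -3 ]
  [ 0  0  1  |   2 ]
Reading off the last column: x = 1, y = -3, z = 2.

(1, -3, 2)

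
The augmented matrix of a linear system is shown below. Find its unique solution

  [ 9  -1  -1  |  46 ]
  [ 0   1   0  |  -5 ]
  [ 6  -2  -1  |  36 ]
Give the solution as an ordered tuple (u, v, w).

(5, -5, 4)

Multiply R1 by 1/9.
Subtract 6 times R1 from R3.
Add 4/3 times R2 to R3.
Multiply R3 by -3.
Add 1/9 times R3 to R1.
Add 1/9 times R2 to R1.
Reading off the last column: u = 5, v = -5, w = 4.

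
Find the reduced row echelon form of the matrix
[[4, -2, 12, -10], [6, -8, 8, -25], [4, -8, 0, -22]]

ρ1 := 1/4·ρ1
ρ2 := ρ2 − 6·ρ1
ρ3 := ρ3 − 4·ρ1
ρ2 := -1/5·ρ2
ρ3 := ρ3 + 6·ρ2
ρ1 := ρ1 + 1/2·ρ2

[[1, 0, 4, -3/2], [0, 1, 2, 2], [0, 0, 0, 0]]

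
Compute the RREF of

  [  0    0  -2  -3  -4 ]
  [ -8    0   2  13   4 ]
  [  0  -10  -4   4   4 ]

[[1, 0, 0, -5/4, 0], [0, 1, 0, -1, -6/5], [0, 0, 1, 3/2, 2]]

ρ1 <-> ρ2
  [ -8    0   2  13   4 ]
  [  0    0  -2  -3  -4 ]
  [  0  -10  -4   4   4 ]
ρ1 -> -1/8·ρ1
  [ 1    0  -1/4  -13/8  -1/2 ]
  [ 0    0    -2     -3    -4 ]
  [ 0  -10    -4      4     4 ]
ρ2 <-> ρ3
  [ 1    0  -1/4  -13/8  -1/2 ]
  [ 0  -10    -4      4     4 ]
  [ 0    0    -2     -3    -4 ]
ρ2 -> -1/10·ρ2
  [ 1  0  -1/4  -13/8  -1/2 ]
  [ 0  1   2/5   -2/5  -2/5 ]
  [ 0  0    -2     -3    -4 ]
ρ3 -> -1/2·ρ3
  [ 1  0  -1/4  -13/8  -1/2 ]
  [ 0  1   2/5   -2/5  -2/5 ]
  [ 0  0     1    3/2     2 ]
ρ2 -> ρ2 − 2/5·ρ3
  [ 1  0  -1/4  -13/8  -1/2 ]
  [ 0  1     0     -1  -6/5 ]
  [ 0  0     1    3/2     2 ]
ρ1 -> ρ1 + 1/4·ρ3
  [ 1  0  0  -5/4     0 ]
  [ 0  1  0    -1  -6/5 ]
  [ 0  0  1   3/2     2 ]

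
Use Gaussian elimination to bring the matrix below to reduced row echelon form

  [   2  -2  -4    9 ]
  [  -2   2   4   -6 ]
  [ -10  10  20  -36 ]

[[1, -1, -2, 0], [0, 0, 0, 1], [0, 0, 0, 0]]

r1 -> 1/2·r1
r2 -> r2 + 2·r1
r3 -> r3 + 10·r1
r2 -> 1/3·r2
r3 -> r3 − 9·r2
r1 -> r1 − 9/2·r2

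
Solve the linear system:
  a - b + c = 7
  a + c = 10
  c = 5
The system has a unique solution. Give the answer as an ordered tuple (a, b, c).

(5, 3, 5)

Form the augmented matrix and row-reduce:
  [ 1  -1  1  |   7 ]
  [ 1   0  1  |  10 ]
  [ 0   0  1  |   5 ]
R2 := R2 − R1
R1 := R1 − R3
R1 := R1 + R2
Reading off the last column: a = 5, b = 3, c = 5.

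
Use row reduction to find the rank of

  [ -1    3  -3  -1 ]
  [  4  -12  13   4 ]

Multiply R1 by -1.
  [ 1   -3   3  1 ]
  [ 4  -12  13  4 ]
Subtract 4 times R1 from R2.
  [ 1  -3  3  1 ]
  [ 0   0  1  0 ]
Subtract 3 times R2 from R1.
  [ 1  -3  0  1 ]
  [ 0   0  1  0 ]
The reduced form has 2 nonzero rows.

rank = 2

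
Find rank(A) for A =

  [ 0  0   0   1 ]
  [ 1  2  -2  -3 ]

ρ1 <=> ρ2
ρ1 → ρ1 + 3·ρ2
The reduced form has 2 nonzero rows.

rank = 2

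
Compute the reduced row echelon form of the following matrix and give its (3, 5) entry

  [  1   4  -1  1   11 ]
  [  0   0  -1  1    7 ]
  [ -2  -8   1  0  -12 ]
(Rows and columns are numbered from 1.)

3

R3 := R3 + 2·R1
  [ 1  4  -1  1  11 ]
  [ 0  0  -1  1   7 ]
  [ 0  0  -1  2  10 ]
R2 := -1·R2
  [ 1  4  -1   1  11 ]
  [ 0  0   1  -1  -7 ]
  [ 0  0  -1   2  10 ]
R3 := R3 + R2
  [ 1  4  -1   1  11 ]
  [ 0  0   1  -1  -7 ]
  [ 0  0   0   1   3 ]
R2 := R2 + R3
  [ 1  4  -1  1  11 ]
  [ 0  0   1  0  -4 ]
  [ 0  0   0  1   3 ]
R1 := R1 − R3
  [ 1  4  -1  0   8 ]
  [ 0  0   1  0  -4 ]
  [ 0  0   0  1   3 ]
R1 := R1 + R2
  [ 1  4  0  0   4 ]
  [ 0  0  1  0  -4 ]
  [ 0  0  0  1   3 ]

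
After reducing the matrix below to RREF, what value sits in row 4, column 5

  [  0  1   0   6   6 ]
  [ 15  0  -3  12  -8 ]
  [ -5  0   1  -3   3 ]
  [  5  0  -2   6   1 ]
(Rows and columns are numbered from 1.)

r1 <=> r2
  [ 15  0  -3  12  -8 ]
  [  0  1   0   6   6 ]
  [ -5  0   1  -3   3 ]
  [  5  0  -2   6   1 ]
r1 → 1/15·r1
  [  1  0  -1/5  4/5  -8/15 ]
  [  0  1     0    6      6 ]
  [ -5  0     1   -3      3 ]
  [  5  0    -2    6      1 ]
r3 → r3 + 5·r1
  [ 1  0  -1/5  4/5  -8/15 ]
  [ 0  1     0    6      6 ]
  [ 0  0     0    1    1/3 ]
  [ 5  0    -2    6      1 ]
r4 → r4 − 5·r1
  [ 1  0  -1/5  4/5  -8/15 ]
  [ 0  1     0    6      6 ]
  [ 0  0     0    1    1/3 ]
  [ 0  0    -1    2   11/3 ]
r3 <=> r4
  [ 1  0  -1/5  4/5  -8/15 ]
  [ 0  1     0    6      6 ]
  [ 0  0    -1    2   11/3 ]
  [ 0  0     0    1    1/3 ]
r3 → -1·r3
  [ 1  0  -1/5  4/5  -8/15 ]
  [ 0  1     0    6      6 ]
  [ 0  0     1   -2  -11/3 ]
  [ 0  0     0    1    1/3 ]
r3 → r3 + 2·r4
  [ 1  0  -1/5  4/5  -8/15 ]
  [ 0  1     0    6      6 ]
  [ 0  0     1    0     -3 ]
  [ 0  0     0    1    1/3 ]
r2 → r2 − 6·r4
  [ 1  0  -1/5  4/5  -8/15 ]
  [ 0  1     0    0      4 ]
  [ 0  0     1    0     -3 ]
  [ 0  0     0    1    1/3 ]
r1 → r1 − 4/5·r4
  [ 1  0  -1/5  0  -4/5 ]
  [ 0  1     0  0     4 ]
  [ 0  0     1  0    -3 ]
  [ 0  0     0  1   1/3 ]
r1 → r1 + 1/5·r3
  [ 1  0  0  0  -7/5 ]
  [ 0  1  0  0     4 ]
  [ 0  0  1  0    -3 ]
  [ 0  0  0  1   1/3 ]

1/3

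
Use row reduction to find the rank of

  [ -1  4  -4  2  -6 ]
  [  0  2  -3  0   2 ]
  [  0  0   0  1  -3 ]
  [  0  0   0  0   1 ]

rank = 4

ρ1 → -1·ρ1
ρ2 → 1/2·ρ2
ρ3 → ρ3 + 3·ρ4
ρ2 → ρ2 − ρ4
ρ1 → ρ1 − 6·ρ4
ρ1 → ρ1 + 2·ρ3
ρ1 → ρ1 + 4·ρ2
The reduced form has 4 nonzero rows.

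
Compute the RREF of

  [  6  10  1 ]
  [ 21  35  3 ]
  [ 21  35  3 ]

[[1, 5/3, 0], [0, 0, 1], [0, 0, 0]]

R1 := 1/6·R1
  [  1  5/3  1/6 ]
  [ 21   35    3 ]
  [ 21   35    3 ]
R2 := R2 − 21·R1
  [  1  5/3   1/6 ]
  [  0    0  -1/2 ]
  [ 21   35     3 ]
R3 := R3 − 21·R1
  [ 1  5/3   1/6 ]
  [ 0    0  -1/2 ]
  [ 0    0  -1/2 ]
R2 := -2·R2
  [ 1  5/3   1/6 ]
  [ 0    0     1 ]
  [ 0    0  -1/2 ]
R3 := R3 + 1/2·R2
  [ 1  5/3  1/6 ]
  [ 0    0    1 ]
  [ 0    0    0 ]
R1 := R1 − 1/6·R2
  [ 1  5/3  0 ]
  [ 0    0  1 ]
  [ 0    0  0 ]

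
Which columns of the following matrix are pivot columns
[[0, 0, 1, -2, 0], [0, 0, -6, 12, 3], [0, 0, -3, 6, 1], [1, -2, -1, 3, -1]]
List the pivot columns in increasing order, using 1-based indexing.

1, 3, 5

ρ1 <=> ρ4
  [ 1  -2  -1   3  -1 ]
  [ 0   0  -6  12   3 ]
  [ 0   0  -3   6   1 ]
  [ 0   0   1  -2   0 ]
ρ2 -> -1/6·ρ2
  [ 1  -2  -1   3    -1 ]
  [ 0   0   1  -2  -1/2 ]
  [ 0   0  -3   6     1 ]
  [ 0   0   1  -2     0 ]
ρ3 -> ρ3 + 3·ρ2
  [ 1  -2  -1   3    -1 ]
  [ 0   0   1  -2  -1/2 ]
  [ 0   0   0   0  -1/2 ]
  [ 0   0   1  -2     0 ]
ρ4 -> ρ4 − ρ2
  [ 1  -2  -1   3    -1 ]
  [ 0   0   1  -2  -1/2 ]
  [ 0   0   0   0  -1/2 ]
  [ 0   0   0   0   1/2 ]
ρ3 -> -2·ρ3
  [ 1  -2  -1   3    -1 ]
  [ 0   0   1  -2  -1/2 ]
  [ 0   0   0   0     1 ]
  [ 0   0   0   0   1/2 ]
ρ4 -> ρ4 − 1/2·ρ3
  [ 1  -2  -1   3    -1 ]
  [ 0   0   1  -2  -1/2 ]
  [ 0   0   0   0     1 ]
  [ 0   0   0   0     0 ]
ρ2 -> ρ2 + 1/2·ρ3
  [ 1  -2  -1   3  -1 ]
  [ 0   0   1  -2   0 ]
  [ 0   0   0   0   1 ]
  [ 0   0   0   0   0 ]
ρ1 -> ρ1 + ρ3
  [ 1  -2  -1   3  0 ]
  [ 0   0   1  -2  0 ]
  [ 0   0   0   0  1 ]
  [ 0   0   0   0  0 ]
ρ1 -> ρ1 + ρ2
  [ 1  -2  0   1  0 ]
  [ 0   0  1  -2  0 ]
  [ 0   0  0   0  1 ]
  [ 0   0  0   0  0 ]
Pivot columns are the columns containing a leading 1.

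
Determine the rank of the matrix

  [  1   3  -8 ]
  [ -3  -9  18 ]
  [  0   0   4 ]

R2 → R2 + 3·R1
  [ 1  3  -8 ]
  [ 0  0  -6 ]
  [ 0  0   4 ]
R2 → -1/6·R2
  [ 1  3  -8 ]
  [ 0  0   1 ]
  [ 0  0   4 ]
R3 → R3 − 4·R2
  [ 1  3  -8 ]
  [ 0  0   1 ]
  [ 0  0   0 ]
R1 → R1 + 8·R2
  [ 1  3  0 ]
  [ 0  0  1 ]
  [ 0  0  0 ]
The reduced form has 2 nonzero rows.

rank = 2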